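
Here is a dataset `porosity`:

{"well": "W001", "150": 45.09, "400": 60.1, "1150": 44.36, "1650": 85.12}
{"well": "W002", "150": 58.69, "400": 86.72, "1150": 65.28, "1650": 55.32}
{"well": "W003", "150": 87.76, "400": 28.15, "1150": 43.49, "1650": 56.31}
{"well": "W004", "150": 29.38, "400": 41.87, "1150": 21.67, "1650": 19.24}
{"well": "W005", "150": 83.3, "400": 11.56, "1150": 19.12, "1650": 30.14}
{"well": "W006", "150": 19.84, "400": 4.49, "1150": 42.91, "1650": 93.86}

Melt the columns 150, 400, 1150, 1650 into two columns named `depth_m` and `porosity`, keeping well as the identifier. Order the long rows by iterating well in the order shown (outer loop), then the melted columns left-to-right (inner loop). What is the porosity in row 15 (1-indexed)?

24 rows total (6 × 4). Row 15: index ⌊(15-1)/4⌋ = 3 into well → W004; (15-1) mod 4 = 2 into the melted columns → 1150.
So row 15 is (W004, 1150, 21.67); porosity = 21.67.

21.67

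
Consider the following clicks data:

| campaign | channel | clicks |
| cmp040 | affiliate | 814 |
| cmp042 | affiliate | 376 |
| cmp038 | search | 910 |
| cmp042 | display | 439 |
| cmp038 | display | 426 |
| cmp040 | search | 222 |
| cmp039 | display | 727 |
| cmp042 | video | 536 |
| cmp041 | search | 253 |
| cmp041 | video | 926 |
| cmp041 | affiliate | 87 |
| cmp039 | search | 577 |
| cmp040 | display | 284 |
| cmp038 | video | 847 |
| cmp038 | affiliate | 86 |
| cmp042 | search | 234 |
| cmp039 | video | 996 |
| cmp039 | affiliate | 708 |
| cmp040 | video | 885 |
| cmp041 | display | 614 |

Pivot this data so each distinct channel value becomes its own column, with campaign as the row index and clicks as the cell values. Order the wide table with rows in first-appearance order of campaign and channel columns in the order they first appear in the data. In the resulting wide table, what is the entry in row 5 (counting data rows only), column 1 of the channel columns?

With rows in first-appearance order of campaign, row 5 is campaign=cmp041. channel columns in first-appearance order: affiliate, search, display, video; column 1 is affiliate.
Long rows with campaign=cmp041, channel=affiliate: clicks = 87.

87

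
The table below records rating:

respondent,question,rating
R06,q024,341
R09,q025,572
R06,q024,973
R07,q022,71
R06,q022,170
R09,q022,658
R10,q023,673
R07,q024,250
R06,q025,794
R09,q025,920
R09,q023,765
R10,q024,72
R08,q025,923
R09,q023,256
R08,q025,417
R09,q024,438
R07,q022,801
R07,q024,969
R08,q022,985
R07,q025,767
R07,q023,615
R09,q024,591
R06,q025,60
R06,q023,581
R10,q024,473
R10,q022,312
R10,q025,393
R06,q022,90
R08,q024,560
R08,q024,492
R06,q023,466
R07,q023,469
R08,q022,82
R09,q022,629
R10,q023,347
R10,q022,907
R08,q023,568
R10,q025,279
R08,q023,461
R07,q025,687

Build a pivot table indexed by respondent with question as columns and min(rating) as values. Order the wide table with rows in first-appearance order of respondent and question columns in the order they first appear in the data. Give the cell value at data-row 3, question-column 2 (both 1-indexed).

687

With rows in first-appearance order of respondent, row 3 is respondent=R07. question columns in first-appearance order: q024, q025, q022, q023; column 2 is q025.
Long rows with respondent=R07, question=q025: min(767, 687) = 687.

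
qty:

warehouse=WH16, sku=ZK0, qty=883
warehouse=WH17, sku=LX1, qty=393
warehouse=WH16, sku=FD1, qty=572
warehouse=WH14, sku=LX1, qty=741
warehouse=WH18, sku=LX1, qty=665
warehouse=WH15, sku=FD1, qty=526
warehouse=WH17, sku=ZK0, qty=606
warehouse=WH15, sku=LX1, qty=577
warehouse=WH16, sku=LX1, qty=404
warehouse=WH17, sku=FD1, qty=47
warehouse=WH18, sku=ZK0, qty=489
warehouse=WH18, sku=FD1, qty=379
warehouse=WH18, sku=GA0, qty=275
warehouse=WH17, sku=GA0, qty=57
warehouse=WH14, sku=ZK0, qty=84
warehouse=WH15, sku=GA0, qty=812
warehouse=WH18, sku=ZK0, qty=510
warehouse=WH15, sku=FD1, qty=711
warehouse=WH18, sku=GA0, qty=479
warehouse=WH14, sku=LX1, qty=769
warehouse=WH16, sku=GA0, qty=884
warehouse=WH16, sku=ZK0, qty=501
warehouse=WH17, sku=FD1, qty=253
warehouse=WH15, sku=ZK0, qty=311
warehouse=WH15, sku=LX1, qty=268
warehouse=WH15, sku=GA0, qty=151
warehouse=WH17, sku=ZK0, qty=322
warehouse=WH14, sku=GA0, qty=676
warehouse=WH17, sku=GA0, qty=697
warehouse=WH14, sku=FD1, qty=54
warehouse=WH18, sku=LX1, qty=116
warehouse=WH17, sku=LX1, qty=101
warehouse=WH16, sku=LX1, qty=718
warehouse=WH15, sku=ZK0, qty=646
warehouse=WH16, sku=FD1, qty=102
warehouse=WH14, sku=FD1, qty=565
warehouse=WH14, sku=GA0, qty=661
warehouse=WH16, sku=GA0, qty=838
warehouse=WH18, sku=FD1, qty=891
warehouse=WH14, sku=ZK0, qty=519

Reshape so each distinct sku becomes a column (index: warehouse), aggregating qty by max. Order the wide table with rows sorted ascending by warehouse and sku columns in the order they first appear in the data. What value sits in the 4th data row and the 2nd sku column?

393

With rows sorted ascending by warehouse, row 4 is warehouse=WH17. sku columns in first-appearance order: ZK0, LX1, FD1, GA0; column 2 is LX1.
Long rows with warehouse=WH17, sku=LX1: max(393, 101) = 393.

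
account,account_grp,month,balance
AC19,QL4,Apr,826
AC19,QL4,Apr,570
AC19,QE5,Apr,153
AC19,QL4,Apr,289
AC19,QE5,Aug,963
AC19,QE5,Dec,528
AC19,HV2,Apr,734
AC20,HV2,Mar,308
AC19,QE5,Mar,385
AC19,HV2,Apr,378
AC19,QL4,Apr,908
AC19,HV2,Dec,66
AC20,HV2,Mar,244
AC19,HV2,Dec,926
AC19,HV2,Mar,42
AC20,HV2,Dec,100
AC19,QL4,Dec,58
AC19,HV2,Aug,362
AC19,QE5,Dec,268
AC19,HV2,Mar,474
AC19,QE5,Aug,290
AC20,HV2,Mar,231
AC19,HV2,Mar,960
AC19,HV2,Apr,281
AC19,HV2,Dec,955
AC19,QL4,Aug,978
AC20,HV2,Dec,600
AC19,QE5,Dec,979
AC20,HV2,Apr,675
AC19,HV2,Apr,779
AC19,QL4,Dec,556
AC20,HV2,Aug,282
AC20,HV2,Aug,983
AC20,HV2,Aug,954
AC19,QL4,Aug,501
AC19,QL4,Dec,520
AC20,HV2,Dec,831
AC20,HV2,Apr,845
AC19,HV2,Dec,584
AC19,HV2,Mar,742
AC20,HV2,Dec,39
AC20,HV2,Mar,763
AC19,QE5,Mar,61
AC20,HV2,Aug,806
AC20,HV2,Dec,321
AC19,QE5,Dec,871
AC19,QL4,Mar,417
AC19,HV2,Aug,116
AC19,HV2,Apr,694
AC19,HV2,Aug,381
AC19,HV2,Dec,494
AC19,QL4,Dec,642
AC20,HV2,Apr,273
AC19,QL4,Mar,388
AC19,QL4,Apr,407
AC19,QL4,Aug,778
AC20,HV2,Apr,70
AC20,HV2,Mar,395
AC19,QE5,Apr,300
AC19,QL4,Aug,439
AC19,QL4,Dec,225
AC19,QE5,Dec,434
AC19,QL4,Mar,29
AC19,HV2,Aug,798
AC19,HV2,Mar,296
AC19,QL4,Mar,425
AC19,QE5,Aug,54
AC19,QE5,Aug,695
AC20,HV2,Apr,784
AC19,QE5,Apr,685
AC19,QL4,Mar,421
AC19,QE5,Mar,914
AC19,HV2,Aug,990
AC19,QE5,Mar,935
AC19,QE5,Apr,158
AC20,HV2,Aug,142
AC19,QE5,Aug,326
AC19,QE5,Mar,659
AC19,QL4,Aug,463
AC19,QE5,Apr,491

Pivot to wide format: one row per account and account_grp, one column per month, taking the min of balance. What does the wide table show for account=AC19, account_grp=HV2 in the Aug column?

116

Rows with account=AC19, account_grp=HV2 and month=Aug: balance values are 362, 116, 381, 798, 990.
min(362, 116, 381, 798, 990) = 116.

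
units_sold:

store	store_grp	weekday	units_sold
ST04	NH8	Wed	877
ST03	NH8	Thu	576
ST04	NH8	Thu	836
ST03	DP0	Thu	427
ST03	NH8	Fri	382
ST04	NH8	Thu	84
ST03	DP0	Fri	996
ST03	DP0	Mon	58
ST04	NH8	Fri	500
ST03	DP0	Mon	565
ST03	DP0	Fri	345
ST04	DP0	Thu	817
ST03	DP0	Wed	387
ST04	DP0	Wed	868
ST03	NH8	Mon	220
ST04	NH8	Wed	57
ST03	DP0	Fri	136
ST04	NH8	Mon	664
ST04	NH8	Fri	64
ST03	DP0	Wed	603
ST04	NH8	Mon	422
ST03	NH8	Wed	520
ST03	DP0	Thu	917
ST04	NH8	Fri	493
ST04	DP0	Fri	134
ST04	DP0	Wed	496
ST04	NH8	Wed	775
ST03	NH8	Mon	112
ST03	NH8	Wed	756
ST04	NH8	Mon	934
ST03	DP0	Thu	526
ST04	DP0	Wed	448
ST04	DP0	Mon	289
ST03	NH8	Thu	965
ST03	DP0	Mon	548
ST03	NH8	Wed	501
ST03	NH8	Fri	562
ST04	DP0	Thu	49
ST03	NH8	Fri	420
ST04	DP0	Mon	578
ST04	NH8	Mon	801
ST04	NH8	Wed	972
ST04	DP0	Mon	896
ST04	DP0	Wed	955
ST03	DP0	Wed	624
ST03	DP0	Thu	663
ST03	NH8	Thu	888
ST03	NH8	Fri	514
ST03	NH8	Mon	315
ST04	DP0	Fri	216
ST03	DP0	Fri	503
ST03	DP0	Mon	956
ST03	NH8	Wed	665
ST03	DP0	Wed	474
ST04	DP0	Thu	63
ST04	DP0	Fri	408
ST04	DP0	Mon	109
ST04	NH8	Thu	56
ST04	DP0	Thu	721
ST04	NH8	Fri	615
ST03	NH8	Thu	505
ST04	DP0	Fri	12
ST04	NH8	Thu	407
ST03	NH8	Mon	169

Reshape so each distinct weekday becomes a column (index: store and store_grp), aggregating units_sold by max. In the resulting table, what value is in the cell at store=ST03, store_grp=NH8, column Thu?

965

Rows with store=ST03, store_grp=NH8 and weekday=Thu: units_sold values are 576, 965, 888, 505.
max(576, 965, 888, 505) = 965.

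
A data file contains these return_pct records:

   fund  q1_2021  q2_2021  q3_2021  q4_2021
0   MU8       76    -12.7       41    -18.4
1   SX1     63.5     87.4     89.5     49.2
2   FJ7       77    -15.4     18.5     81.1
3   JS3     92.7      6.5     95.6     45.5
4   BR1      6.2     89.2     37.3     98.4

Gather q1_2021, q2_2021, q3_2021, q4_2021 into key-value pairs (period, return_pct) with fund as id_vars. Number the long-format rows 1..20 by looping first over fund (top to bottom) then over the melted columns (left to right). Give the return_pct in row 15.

95.6

20 rows total (5 × 4). Row 15: index ⌊(15-1)/4⌋ = 3 into fund → JS3; (15-1) mod 4 = 2 into the melted columns → q3_2021.
So row 15 is (JS3, q3_2021, 95.6); return_pct = 95.6.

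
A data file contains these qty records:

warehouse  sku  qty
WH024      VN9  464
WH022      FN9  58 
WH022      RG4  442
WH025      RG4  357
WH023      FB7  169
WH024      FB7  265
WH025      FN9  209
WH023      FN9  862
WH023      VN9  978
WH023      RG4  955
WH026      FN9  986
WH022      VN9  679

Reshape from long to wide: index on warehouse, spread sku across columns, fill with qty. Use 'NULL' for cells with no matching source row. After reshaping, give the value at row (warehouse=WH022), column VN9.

679

The long row with warehouse=WH022, sku=VN9 has qty=679.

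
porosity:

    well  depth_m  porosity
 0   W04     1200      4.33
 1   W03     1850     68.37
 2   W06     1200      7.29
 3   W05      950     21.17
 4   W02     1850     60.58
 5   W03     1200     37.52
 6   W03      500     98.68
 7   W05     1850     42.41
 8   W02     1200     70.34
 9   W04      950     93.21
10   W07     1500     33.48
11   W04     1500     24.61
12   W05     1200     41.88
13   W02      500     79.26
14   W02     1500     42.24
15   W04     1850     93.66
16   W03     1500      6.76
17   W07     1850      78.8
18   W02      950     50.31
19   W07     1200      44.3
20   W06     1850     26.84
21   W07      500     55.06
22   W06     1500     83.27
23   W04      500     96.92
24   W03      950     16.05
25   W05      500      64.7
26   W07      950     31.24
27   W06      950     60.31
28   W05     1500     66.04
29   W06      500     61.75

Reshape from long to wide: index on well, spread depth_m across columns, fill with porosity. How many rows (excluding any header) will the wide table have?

6 distinct well values → 6 rows.

6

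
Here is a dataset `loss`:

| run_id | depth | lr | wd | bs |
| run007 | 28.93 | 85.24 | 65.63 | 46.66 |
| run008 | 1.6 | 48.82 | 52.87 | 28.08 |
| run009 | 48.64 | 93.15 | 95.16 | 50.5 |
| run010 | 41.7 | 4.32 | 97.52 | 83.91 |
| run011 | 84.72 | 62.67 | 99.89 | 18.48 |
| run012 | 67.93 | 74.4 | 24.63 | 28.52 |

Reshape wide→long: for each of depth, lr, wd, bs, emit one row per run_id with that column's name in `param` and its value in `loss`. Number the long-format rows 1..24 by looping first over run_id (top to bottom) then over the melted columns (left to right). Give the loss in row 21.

24 rows total (6 × 4). Row 21: index ⌊(21-1)/4⌋ = 5 into run_id → run012; (21-1) mod 4 = 0 into the melted columns → depth.
So row 21 is (run012, depth, 67.93); loss = 67.93.

67.93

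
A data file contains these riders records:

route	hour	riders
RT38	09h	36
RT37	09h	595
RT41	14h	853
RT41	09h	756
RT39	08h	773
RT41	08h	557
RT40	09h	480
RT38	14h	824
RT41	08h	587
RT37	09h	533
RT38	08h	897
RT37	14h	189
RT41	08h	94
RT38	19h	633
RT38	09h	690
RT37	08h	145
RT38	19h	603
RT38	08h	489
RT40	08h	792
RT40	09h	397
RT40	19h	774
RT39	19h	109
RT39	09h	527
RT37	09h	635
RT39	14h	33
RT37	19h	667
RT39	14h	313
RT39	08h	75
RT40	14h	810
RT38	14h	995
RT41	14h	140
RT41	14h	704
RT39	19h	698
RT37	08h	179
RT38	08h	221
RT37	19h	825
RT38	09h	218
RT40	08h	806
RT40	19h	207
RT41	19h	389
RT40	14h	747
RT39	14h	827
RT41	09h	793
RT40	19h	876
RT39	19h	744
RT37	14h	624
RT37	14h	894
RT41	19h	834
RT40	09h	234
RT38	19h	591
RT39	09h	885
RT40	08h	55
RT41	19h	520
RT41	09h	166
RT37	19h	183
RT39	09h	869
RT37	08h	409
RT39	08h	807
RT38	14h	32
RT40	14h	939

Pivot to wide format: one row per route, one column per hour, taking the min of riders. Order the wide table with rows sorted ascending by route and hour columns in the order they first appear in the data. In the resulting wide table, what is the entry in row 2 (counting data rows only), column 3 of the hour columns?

221

With rows sorted ascending by route, row 2 is route=RT38. hour columns in first-appearance order: 09h, 14h, 08h, 19h; column 3 is 08h.
Long rows with route=RT38, hour=08h: min(897, 489, 221) = 221.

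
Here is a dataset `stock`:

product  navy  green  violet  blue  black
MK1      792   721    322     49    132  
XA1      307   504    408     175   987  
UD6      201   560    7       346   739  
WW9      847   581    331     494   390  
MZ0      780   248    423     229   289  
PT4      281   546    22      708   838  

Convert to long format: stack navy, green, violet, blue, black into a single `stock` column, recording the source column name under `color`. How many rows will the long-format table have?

6 product values × 5 melted columns = 30 rows.

30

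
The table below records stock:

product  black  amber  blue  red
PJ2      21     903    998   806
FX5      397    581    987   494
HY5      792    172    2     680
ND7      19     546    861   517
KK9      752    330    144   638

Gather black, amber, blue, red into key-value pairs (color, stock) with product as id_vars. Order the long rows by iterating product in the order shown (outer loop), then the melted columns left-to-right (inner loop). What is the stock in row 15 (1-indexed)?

861

20 rows total (5 × 4). Row 15: index ⌊(15-1)/4⌋ = 3 into product → ND7; (15-1) mod 4 = 2 into the melted columns → blue.
So row 15 is (ND7, blue, 861); stock = 861.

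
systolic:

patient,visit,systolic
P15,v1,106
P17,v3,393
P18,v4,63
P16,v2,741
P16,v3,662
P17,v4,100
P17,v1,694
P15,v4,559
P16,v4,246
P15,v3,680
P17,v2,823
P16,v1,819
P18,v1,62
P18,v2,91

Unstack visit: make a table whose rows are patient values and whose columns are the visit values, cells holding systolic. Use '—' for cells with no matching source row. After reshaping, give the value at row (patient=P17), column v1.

The long row with patient=P17, visit=v1 has systolic=694.

694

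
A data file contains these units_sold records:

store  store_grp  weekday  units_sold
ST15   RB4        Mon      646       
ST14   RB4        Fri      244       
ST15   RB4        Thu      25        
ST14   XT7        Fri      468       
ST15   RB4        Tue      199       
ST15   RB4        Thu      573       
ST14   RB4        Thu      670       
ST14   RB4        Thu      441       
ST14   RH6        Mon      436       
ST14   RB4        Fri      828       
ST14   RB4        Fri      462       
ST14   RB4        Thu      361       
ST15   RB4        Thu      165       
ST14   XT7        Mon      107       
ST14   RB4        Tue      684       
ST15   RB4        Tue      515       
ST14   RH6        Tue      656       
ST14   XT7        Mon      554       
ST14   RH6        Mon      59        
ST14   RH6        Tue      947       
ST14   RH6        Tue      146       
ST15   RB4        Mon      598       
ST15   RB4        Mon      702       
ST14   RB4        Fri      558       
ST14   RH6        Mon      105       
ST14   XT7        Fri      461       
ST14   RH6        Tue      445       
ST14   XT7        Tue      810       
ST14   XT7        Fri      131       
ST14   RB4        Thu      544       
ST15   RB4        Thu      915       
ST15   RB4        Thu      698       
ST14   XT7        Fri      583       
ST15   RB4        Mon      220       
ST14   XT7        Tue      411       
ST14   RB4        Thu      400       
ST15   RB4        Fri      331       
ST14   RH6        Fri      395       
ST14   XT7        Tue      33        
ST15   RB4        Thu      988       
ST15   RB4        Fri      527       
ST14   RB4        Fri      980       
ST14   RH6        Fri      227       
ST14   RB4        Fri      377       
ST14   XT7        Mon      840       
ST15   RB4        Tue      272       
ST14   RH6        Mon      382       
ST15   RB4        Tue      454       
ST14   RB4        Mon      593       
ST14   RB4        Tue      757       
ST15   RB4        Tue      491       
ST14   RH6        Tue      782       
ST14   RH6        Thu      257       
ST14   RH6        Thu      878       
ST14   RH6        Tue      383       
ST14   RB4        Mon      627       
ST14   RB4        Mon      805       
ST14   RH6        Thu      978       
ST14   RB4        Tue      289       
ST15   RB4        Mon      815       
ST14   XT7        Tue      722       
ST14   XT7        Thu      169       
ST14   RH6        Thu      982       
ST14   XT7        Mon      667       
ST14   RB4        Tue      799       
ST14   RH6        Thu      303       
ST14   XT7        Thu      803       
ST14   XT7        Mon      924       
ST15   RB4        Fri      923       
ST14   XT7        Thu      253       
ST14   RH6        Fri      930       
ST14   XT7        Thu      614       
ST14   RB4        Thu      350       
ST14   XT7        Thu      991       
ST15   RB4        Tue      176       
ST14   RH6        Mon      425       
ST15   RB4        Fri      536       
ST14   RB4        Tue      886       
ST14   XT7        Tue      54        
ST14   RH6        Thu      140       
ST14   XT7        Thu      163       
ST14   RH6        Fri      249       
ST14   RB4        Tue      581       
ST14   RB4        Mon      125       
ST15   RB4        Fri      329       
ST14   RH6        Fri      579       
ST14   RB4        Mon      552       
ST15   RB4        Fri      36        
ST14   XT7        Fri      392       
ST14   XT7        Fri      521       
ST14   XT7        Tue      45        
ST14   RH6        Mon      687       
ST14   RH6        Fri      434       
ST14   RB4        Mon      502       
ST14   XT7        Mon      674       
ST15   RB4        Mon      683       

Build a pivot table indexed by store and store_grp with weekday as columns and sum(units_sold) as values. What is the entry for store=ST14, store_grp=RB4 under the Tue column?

Rows with store=ST14, store_grp=RB4 and weekday=Tue: units_sold values are 684, 757, 289, 799, 886, 581.
684 + 757 + 289 + 799 + 886 + 581 = 3996.

3996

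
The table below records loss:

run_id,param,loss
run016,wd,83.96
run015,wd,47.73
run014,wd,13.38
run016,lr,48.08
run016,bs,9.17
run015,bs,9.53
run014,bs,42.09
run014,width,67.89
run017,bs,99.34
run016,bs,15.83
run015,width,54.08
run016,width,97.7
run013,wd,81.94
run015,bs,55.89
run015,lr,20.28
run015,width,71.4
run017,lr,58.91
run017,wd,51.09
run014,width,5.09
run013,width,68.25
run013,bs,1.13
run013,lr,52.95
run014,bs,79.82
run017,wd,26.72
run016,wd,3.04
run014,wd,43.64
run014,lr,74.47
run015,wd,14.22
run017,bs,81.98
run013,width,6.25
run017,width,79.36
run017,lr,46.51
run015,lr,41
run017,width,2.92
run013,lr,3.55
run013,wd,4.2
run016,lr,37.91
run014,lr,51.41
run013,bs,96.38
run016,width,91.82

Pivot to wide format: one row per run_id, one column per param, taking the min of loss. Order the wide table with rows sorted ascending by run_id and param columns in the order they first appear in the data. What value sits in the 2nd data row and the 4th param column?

5.09

With rows sorted ascending by run_id, row 2 is run_id=run014. param columns in first-appearance order: wd, lr, bs, width; column 4 is width.
Long rows with run_id=run014, param=width: min(67.89, 5.09) = 5.09.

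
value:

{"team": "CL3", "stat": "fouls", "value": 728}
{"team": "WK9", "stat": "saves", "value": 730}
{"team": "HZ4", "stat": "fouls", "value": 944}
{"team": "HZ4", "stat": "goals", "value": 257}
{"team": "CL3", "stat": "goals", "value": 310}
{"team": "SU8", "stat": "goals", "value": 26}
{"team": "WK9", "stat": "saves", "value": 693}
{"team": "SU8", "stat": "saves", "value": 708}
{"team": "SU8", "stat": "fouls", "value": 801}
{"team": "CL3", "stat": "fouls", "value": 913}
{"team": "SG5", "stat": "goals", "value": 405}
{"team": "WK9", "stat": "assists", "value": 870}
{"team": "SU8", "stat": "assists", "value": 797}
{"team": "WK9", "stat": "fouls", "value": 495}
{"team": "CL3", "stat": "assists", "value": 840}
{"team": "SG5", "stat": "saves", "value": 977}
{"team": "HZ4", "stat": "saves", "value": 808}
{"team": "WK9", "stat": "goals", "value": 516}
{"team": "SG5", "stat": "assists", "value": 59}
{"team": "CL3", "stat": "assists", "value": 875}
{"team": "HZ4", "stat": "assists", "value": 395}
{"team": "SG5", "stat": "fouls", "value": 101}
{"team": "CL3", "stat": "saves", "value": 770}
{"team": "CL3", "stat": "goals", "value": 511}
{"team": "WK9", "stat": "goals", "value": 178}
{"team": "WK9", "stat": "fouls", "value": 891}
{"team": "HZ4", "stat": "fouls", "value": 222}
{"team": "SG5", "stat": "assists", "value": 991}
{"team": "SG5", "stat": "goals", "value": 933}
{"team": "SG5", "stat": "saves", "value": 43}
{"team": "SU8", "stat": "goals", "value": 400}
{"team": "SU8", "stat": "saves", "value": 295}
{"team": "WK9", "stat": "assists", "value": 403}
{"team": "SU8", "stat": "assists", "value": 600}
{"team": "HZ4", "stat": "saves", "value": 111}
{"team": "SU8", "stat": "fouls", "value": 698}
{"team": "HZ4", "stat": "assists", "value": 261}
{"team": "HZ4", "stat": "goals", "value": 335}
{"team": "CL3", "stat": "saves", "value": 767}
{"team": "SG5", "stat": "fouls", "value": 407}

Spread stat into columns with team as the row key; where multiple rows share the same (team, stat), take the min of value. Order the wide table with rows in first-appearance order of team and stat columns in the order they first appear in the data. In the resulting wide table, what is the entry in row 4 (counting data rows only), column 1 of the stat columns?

With rows in first-appearance order of team, row 4 is team=SU8. stat columns in first-appearance order: fouls, saves, goals, assists; column 1 is fouls.
Long rows with team=SU8, stat=fouls: min(801, 698) = 698.

698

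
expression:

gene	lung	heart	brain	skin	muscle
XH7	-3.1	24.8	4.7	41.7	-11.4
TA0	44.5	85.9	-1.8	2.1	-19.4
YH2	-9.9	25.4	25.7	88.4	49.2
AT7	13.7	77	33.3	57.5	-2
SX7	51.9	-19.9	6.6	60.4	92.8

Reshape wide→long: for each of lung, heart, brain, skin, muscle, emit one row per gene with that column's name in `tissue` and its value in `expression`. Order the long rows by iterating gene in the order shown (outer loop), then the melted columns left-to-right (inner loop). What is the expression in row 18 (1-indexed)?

25 rows total (5 × 5). Row 18: index ⌊(18-1)/5⌋ = 3 into gene → AT7; (18-1) mod 5 = 2 into the melted columns → brain.
So row 18 is (AT7, brain, 33.3); expression = 33.3.

33.3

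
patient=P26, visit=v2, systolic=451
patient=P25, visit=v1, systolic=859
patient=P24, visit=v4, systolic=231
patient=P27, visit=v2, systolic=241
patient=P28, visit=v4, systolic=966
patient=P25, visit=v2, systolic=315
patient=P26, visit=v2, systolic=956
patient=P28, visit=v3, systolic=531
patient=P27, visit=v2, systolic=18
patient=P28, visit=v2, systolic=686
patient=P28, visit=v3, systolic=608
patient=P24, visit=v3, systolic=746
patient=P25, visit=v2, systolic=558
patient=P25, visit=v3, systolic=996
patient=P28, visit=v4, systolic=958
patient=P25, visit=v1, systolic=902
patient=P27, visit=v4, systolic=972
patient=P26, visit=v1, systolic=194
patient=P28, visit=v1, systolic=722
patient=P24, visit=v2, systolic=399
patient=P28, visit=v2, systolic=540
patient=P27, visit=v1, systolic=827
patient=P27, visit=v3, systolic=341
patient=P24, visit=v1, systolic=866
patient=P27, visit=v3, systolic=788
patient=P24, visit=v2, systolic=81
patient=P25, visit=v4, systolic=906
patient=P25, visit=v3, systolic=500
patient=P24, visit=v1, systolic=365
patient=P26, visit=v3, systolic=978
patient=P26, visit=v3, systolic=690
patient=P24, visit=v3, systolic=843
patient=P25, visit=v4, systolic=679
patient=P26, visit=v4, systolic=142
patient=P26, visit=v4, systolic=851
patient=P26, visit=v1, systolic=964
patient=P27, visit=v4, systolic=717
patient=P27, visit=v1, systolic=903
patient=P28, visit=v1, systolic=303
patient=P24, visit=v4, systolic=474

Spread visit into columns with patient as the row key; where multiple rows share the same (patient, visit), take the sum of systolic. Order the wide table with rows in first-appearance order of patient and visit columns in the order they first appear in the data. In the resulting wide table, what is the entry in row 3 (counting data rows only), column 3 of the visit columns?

With rows in first-appearance order of patient, row 3 is patient=P24. visit columns in first-appearance order: v2, v1, v4, v3; column 3 is v4.
Long rows with patient=P24, visit=v4: 231 + 474 = 705.

705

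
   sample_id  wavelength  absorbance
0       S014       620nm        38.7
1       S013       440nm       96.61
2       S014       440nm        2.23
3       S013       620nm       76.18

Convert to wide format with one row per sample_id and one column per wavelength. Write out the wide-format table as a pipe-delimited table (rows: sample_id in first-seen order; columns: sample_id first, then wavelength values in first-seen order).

| sample_id | 620nm | 440nm |
| S014 | 38.7 | 2.23 |
| S013 | 76.18 | 96.61 |

Columns: sample_id plus the 2 distinct wavelength values (620nm, 440nm).
For example, row S014 column 620nm takes absorbance=38.7 from the long row (S014, 620nm).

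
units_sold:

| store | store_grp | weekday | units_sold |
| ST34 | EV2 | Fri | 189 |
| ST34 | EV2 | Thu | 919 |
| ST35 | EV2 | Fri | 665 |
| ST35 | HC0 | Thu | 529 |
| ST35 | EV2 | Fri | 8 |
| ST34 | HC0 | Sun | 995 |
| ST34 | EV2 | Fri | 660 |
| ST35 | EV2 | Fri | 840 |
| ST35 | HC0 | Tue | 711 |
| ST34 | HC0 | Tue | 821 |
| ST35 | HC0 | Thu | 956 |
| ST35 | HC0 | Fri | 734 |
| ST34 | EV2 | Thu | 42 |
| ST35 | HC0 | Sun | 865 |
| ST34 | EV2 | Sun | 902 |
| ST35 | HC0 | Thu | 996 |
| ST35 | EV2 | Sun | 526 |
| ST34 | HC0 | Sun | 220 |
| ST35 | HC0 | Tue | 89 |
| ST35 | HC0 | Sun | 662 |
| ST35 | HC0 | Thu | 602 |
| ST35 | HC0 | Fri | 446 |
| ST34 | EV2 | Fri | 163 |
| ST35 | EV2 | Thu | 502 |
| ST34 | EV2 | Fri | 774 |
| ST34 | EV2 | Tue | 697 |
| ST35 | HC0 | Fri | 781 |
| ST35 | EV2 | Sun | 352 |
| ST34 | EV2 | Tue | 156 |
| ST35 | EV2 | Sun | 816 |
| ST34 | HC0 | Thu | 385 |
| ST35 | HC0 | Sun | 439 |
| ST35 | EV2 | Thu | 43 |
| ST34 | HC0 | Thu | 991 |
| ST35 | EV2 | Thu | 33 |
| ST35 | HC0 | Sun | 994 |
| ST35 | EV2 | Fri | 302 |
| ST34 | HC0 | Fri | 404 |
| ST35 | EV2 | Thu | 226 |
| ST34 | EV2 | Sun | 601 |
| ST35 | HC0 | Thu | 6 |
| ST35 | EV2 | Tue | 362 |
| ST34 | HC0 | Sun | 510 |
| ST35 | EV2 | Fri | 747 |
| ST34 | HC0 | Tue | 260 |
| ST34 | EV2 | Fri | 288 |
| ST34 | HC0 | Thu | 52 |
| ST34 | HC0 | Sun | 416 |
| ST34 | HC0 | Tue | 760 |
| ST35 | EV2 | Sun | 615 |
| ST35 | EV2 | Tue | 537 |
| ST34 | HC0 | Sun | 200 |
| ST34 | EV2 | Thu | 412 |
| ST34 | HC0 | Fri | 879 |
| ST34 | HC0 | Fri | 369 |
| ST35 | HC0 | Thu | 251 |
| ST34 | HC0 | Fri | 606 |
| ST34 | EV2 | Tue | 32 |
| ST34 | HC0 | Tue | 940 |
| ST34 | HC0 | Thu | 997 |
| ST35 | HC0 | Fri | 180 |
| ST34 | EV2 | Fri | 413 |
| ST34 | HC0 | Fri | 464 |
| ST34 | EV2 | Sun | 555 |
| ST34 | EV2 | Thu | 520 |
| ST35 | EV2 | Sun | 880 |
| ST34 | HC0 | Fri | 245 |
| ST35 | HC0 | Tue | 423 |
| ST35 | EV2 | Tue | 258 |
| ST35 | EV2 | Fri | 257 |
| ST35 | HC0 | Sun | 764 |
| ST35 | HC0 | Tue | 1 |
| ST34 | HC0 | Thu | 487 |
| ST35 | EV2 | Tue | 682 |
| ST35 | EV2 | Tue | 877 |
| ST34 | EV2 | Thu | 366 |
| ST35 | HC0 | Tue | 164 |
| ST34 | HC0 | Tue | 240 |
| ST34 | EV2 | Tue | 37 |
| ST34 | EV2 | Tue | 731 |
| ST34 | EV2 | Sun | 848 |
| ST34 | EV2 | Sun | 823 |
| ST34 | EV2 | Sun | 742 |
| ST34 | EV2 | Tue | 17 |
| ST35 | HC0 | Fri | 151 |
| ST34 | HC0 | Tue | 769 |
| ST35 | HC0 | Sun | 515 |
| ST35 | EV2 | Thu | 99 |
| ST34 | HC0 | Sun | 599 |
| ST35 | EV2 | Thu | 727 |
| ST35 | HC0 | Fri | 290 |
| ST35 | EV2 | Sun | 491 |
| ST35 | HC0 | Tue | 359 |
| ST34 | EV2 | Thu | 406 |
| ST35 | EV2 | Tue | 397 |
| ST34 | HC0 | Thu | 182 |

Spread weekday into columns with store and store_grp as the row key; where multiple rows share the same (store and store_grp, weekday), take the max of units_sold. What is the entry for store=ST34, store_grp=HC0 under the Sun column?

995

Rows with store=ST34, store_grp=HC0 and weekday=Sun: units_sold values are 995, 220, 510, 416, 200, 599.
max(995, 220, 510, 416, 200, 599) = 995.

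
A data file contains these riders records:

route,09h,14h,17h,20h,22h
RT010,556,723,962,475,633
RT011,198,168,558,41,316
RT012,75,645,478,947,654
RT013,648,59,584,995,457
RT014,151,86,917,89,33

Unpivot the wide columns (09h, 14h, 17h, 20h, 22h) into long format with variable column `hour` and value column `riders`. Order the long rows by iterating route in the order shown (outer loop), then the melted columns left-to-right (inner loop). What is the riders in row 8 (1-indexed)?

25 rows total (5 × 5). Row 8: index ⌊(8-1)/5⌋ = 1 into route → RT011; (8-1) mod 5 = 2 into the melted columns → 17h.
So row 8 is (RT011, 17h, 558); riders = 558.

558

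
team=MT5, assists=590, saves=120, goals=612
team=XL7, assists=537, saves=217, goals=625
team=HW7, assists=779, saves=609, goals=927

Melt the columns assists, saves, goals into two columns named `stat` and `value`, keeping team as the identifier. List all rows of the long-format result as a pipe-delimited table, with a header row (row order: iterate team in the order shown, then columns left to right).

| team | stat | value |
| MT5 | assists | 590 |
| MT5 | saves | 120 |
| MT5 | goals | 612 |
| XL7 | assists | 537 |
| XL7 | saves | 217 |
| XL7 | goals | 625 |
| HW7 | assists | 779 |
| HW7 | saves | 609 |
| HW7 | goals | 927 |

Each (team, column) pair becomes one row: 3 × 3 = 9 rows.
For example, (MT5, assists) → value=590.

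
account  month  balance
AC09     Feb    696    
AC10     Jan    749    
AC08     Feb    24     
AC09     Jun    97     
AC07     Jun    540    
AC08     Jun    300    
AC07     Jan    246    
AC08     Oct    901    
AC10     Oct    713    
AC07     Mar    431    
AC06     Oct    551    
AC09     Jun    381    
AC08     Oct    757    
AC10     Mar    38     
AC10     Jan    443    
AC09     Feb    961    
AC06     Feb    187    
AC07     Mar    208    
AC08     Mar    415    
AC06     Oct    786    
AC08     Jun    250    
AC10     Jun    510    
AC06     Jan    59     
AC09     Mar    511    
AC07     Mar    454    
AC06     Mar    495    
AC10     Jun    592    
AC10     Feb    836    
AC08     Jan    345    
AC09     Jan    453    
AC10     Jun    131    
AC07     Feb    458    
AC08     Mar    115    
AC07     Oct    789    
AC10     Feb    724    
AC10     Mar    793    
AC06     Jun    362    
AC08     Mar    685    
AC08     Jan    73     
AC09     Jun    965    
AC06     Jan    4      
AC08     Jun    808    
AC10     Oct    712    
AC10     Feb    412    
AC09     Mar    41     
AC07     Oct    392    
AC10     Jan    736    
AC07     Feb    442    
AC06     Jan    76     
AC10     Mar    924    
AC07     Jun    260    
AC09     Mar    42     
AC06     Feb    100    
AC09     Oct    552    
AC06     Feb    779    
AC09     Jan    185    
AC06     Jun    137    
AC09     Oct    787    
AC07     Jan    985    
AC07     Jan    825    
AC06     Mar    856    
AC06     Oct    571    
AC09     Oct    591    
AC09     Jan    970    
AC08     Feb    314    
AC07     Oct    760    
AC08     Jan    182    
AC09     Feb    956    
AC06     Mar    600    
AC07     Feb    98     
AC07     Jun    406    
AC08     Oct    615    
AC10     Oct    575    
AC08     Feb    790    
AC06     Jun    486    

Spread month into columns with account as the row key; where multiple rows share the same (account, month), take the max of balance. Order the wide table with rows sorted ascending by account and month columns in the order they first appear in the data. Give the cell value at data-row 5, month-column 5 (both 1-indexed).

924

With rows sorted ascending by account, row 5 is account=AC10. month columns in first-appearance order: Feb, Jan, Jun, Oct, Mar; column 5 is Mar.
Long rows with account=AC10, month=Mar: max(38, 793, 924) = 924.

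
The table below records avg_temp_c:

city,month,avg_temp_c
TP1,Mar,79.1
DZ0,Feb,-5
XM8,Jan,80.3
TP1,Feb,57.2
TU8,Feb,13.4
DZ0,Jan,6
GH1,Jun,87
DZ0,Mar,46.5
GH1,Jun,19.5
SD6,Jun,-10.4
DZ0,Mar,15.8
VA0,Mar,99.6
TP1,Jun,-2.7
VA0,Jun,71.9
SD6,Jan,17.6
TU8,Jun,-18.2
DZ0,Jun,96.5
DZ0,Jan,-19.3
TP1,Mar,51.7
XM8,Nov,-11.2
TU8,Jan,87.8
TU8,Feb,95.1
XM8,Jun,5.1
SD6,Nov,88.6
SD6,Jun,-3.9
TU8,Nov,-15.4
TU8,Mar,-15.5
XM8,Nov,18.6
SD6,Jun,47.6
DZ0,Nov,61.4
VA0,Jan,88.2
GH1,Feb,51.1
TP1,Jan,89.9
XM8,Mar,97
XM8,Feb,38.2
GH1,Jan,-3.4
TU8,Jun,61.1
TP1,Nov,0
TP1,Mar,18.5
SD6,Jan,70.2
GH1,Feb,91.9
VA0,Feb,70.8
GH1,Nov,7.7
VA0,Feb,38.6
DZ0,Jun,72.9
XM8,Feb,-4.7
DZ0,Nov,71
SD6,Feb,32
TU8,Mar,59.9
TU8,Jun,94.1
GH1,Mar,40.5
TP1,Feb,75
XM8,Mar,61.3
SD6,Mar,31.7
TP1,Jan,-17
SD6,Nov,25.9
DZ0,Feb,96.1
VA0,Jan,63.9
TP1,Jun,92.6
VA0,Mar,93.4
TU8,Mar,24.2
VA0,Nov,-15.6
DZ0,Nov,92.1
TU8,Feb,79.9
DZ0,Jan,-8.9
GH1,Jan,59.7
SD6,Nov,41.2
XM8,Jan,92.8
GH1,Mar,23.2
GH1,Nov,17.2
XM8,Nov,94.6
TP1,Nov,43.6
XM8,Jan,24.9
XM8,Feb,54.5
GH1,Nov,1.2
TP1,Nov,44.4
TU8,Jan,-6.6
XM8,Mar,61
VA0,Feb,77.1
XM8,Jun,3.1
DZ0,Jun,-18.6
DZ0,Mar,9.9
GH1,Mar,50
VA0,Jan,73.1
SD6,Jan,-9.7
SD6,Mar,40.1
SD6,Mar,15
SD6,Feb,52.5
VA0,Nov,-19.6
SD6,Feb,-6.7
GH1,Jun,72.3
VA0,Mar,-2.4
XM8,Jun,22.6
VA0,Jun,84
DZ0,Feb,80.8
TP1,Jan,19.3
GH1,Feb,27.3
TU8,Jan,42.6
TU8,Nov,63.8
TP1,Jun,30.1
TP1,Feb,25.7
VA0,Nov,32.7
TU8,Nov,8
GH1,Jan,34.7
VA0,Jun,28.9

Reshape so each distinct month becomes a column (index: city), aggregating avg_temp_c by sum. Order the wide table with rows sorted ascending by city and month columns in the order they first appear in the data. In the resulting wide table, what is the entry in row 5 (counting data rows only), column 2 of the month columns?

188.4

With rows sorted ascending by city, row 5 is city=TU8. month columns in first-appearance order: Mar, Feb, Jan, Jun, Nov; column 2 is Feb.
Long rows with city=TU8, month=Feb: 13.4 + 95.1 + 79.9 = 188.4.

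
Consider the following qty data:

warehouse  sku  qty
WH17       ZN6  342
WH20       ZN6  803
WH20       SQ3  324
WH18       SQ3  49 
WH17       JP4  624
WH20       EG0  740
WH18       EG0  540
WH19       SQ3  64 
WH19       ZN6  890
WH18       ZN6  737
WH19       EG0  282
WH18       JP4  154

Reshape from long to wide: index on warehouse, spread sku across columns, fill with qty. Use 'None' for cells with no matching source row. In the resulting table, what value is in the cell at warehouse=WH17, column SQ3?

None

No long-format row has warehouse=WH17 and sku=SQ3, so the cell is None.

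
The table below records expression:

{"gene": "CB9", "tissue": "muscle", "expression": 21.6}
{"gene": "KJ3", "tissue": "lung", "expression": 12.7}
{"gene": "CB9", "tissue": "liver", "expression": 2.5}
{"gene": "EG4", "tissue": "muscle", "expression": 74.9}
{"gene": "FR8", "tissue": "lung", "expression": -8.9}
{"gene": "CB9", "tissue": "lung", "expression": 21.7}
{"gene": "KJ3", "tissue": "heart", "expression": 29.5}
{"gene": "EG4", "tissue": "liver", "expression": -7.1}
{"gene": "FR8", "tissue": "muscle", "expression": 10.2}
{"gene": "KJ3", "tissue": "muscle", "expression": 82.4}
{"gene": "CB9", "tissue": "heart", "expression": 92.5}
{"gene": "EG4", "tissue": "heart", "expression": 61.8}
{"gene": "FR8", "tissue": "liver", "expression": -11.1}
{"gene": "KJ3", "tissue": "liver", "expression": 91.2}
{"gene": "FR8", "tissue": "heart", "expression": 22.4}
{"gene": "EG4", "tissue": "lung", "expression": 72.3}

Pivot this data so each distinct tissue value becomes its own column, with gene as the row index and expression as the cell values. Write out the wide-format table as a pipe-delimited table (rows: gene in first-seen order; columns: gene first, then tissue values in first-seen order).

Columns: gene plus the 4 distinct tissue values (muscle, lung, liver, heart).
For example, row CB9 column muscle takes expression=21.6 from the long row (CB9, muscle).

| gene | muscle | lung | liver | heart |
| CB9 | 21.6 | 21.7 | 2.5 | 92.5 |
| KJ3 | 82.4 | 12.7 | 91.2 | 29.5 |
| EG4 | 74.9 | 72.3 | -7.1 | 61.8 |
| FR8 | 10.2 | -8.9 | -11.1 | 22.4 |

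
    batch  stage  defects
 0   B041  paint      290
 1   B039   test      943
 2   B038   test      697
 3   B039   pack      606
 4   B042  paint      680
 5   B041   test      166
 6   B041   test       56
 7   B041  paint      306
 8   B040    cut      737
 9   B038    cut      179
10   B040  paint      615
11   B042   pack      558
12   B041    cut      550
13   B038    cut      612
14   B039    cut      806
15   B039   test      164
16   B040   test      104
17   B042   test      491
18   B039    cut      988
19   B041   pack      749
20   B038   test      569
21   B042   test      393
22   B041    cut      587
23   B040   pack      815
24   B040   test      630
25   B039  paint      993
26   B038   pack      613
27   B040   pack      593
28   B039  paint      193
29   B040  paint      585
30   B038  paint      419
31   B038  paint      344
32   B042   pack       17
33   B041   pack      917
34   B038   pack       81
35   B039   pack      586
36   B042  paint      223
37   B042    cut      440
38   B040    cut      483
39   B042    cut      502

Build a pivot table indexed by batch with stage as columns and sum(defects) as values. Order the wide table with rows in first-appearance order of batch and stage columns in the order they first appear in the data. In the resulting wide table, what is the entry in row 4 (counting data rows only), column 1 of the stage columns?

903

With rows in first-appearance order of batch, row 4 is batch=B042. stage columns in first-appearance order: paint, test, pack, cut; column 1 is paint.
Long rows with batch=B042, stage=paint: 680 + 223 = 903.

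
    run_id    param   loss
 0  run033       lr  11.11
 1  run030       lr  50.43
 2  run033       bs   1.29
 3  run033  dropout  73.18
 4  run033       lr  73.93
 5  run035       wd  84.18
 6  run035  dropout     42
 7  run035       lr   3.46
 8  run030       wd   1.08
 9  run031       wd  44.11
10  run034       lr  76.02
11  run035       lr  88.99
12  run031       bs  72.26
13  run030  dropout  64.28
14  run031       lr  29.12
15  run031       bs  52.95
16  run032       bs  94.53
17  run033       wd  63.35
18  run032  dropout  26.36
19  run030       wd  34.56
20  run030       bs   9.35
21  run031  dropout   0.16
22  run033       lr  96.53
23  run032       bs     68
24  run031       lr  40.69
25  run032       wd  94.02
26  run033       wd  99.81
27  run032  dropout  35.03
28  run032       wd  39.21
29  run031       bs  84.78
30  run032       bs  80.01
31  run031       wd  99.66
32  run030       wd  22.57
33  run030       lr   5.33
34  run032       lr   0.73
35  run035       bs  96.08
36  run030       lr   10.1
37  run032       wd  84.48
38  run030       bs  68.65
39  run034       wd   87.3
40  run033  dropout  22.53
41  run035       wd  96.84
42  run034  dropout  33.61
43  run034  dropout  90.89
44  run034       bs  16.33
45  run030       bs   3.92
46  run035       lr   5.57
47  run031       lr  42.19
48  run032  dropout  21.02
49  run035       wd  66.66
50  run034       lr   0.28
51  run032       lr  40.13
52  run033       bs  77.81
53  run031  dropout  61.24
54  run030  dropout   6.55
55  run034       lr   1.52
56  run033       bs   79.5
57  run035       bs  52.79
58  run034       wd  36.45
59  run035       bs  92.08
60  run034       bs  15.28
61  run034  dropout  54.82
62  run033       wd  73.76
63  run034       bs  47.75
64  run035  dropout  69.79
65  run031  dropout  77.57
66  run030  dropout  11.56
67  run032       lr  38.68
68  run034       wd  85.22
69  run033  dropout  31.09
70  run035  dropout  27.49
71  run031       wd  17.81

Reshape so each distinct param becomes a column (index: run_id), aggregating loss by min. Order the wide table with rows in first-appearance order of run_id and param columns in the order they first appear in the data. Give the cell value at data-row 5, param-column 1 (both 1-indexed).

With rows in first-appearance order of run_id, row 5 is run_id=run034. param columns in first-appearance order: lr, bs, dropout, wd; column 1 is lr.
Long rows with run_id=run034, param=lr: min(76.02, 0.28, 1.52) = 0.28.

0.28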